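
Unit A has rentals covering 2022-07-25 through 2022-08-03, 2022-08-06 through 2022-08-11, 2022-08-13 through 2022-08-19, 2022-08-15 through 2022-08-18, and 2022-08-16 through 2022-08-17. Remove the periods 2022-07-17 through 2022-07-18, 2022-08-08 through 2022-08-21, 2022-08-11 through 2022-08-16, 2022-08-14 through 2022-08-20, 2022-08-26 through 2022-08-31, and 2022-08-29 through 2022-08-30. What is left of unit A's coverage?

2022-07-25 through 2022-08-03, 2022-08-06 through 2022-08-07

First set merges to 2022-07-25 through 2022-08-03, 2022-08-06 through 2022-08-11, 2022-08-13 through 2022-08-19.
Second set merges to 2022-07-17 through 2022-07-18, 2022-08-08 through 2022-08-21, 2022-08-26 through 2022-08-31.
2022-07-25 through 2022-08-03 is untouched.
2022-08-06 through 2022-08-11 with B removed leaves 2022-08-06 through 2022-08-07.
2022-08-13 through 2022-08-19 lies entirely inside B → drops out.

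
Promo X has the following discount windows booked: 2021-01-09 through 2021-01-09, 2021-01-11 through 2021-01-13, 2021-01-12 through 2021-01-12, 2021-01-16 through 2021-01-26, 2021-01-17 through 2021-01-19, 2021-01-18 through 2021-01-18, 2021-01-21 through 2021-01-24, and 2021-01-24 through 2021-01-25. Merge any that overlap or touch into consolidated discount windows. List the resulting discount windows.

2021-01-11 through 2021-01-13 is disjoint → start new block.
2021-01-12 through 2021-01-12 overlaps/touches 2021-01-11 through 2021-01-13 → extend to 2021-01-11 through 2021-01-13.
2021-01-16 through 2021-01-26 is disjoint → start new block.
2021-01-17 through 2021-01-19 overlaps/touches 2021-01-16 through 2021-01-26 → extend to 2021-01-16 through 2021-01-26.
2021-01-18 through 2021-01-18 overlaps/touches 2021-01-16 through 2021-01-26 → extend to 2021-01-16 through 2021-01-26.
2021-01-21 through 2021-01-24 overlaps/touches 2021-01-16 through 2021-01-26 → extend to 2021-01-16 through 2021-01-26.
2021-01-24 through 2021-01-25 overlaps/touches 2021-01-16 through 2021-01-26 → extend to 2021-01-16 through 2021-01-26.

2021-01-09 through 2021-01-09, 2021-01-11 through 2021-01-13, 2021-01-16 through 2021-01-26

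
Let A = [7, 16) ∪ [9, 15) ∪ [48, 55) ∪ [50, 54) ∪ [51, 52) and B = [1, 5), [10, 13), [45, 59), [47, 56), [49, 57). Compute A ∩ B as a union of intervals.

A, merged: [7, 16), [48, 55).
B, merged: [1, 5), [10, 13), [45, 59).
[7, 16) meets the second set on [10, 13).
[48, 55) meets the second set on [48, 55).

[10, 13) ∪ [48, 55)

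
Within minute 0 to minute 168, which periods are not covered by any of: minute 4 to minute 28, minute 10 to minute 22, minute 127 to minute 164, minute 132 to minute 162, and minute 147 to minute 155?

Covered (merged): minute 4 to minute 28, minute 127 to minute 164.
Uncovered inside minute 0 to minute 168: minute 0 to minute 4, minute 28 to minute 127, minute 164 to minute 168.

minute 0 to minute 4, minute 28 to minute 127, minute 164 to minute 168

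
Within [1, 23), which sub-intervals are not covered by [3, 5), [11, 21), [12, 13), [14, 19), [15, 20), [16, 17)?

The merged coverage is [3, 5), [11, 21).
Gaps within [1, 23): [1, 3), [5, 11), [21, 23).

[1, 3) ∪ [5, 11) ∪ [21, 23)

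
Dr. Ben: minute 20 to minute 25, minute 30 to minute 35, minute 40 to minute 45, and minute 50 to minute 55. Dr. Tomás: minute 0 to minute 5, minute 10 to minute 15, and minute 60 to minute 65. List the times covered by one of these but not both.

minute 0 to minute 5, minute 10 to minute 15, minute 20 to minute 25, minute 30 to minute 35, minute 40 to minute 45, minute 50 to minute 55, minute 60 to minute 65

Only in the first: minute 20 to minute 25, minute 30 to minute 35, minute 40 to minute 45, minute 50 to minute 55.
Only in the second: minute 0 to minute 5, minute 10 to minute 15, minute 60 to minute 65.
Together these are the periods covered by exactly one.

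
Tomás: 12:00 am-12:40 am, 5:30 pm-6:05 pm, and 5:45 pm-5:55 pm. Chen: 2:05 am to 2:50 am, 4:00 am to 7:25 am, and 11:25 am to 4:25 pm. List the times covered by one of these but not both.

12:00 am–12:40 am, 2:05 am–2:50 am, 4:00 am–7:25 am, 11:25 am–4:25 pm, 5:30 pm–6:05 pm

A, merged: 12:00 am–12:40 am, 5:30 pm–6:05 pm.
A \ B = 12:00 am–12:40 am, 5:30 pm–6:05 pm.
B \ A = 2:05 am–2:50 am, 4:00 am–7:25 am, 11:25 am–4:25 pm.
Union of the two gives the symmetric difference.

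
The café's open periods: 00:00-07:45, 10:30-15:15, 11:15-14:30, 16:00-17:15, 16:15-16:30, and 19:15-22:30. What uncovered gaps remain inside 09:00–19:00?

The merged coverage is 00:00–07:45, 10:30–15:15, 16:00–17:15, 19:15–22:30.
Gaps within 09:00–19:00: 09:00–10:30, 15:15–16:00, 17:15–19:00.

09:00–10:30, 15:15–16:00, 17:15–19:00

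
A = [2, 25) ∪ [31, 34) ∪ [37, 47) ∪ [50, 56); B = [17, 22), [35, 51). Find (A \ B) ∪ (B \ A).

Only in the first: [2, 17), [22, 25), [31, 34), [51, 56).
Only in the second: [35, 37), [47, 50).
Together these are the periods covered by exactly one.

[2, 17) ∪ [22, 25) ∪ [31, 34) ∪ [35, 37) ∪ [47, 50) ∪ [51, 56)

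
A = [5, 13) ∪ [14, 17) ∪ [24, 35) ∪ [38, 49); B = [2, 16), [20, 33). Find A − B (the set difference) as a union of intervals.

[5, 13) lies entirely inside B → drops out.
[14, 17) with B removed leaves [16, 17).
[24, 35) with B removed leaves [33, 35).
[38, 49) is untouched.

[16, 17) ∪ [33, 35) ∪ [38, 49)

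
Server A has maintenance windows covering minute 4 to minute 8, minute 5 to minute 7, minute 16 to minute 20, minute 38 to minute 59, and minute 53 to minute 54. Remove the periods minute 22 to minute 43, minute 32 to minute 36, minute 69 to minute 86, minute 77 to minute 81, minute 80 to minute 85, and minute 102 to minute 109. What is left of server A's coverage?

minute 4 to minute 8, minute 16 to minute 20, minute 43 to minute 59

Merge the first list: minute 4 to minute 8, minute 16 to minute 20, minute 38 to minute 59.
Merge the second list: minute 22 to minute 43, minute 69 to minute 86, minute 102 to minute 109.
minute 4 to minute 8 is untouched.
minute 16 to minute 20 is untouched.
minute 38 to minute 59 with B removed leaves minute 43 to minute 59.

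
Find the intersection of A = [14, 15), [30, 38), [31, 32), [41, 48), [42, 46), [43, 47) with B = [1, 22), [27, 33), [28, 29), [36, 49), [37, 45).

[14, 15) ∪ [30, 33) ∪ [36, 38) ∪ [41, 48)

Merge the first list: [14, 15), [30, 38), [41, 48).
Merge the second list: [1, 22), [27, 33), [36, 49).
[14, 15) ∩ B → [14, 15).
[30, 38) ∩ B → [30, 33), [36, 38).
[41, 48) ∩ B → [41, 48).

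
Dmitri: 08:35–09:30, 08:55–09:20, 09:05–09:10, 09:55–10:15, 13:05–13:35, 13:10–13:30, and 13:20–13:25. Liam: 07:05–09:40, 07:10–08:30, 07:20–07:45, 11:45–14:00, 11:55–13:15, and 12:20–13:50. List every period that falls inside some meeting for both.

A, merged: 08:35–09:30, 09:55–10:15, 13:05–13:35.
B, merged: 07:05–09:40, 11:45–14:00.
08:35–09:30 overlaps B on 08:35–09:30.
09:55–10:15 falls entirely outside B.
13:05–13:35 overlaps B on 13:05–13:35.

08:35–09:30, 13:05–13:35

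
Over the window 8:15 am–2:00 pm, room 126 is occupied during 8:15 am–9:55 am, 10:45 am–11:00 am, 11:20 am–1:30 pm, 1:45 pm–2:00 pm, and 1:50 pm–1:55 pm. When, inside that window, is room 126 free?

The merged coverage is 8:15 am–9:55 am, 10:45 am–11:00 am, 11:20 am–1:30 pm, 1:45 pm–2:00 pm.
Uncovered inside 8:15 am–2:00 pm: 9:55 am–10:45 am, 11:00 am–11:20 am, 1:30 pm–1:45 pm.

9:55 am–10:45 am, 11:00 am–11:20 am, 1:30 pm–1:45 pm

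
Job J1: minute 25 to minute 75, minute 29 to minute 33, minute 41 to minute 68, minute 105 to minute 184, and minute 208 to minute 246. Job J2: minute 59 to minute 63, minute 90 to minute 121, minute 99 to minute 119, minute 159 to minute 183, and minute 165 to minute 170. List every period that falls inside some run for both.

minute 59 to minute 63, minute 105 to minute 121, minute 159 to minute 183

First set merges to minute 25 to minute 75, minute 105 to minute 184, minute 208 to minute 246.
Second set merges to minute 59 to minute 63, minute 90 to minute 121, minute 159 to minute 183.
minute 25 to minute 75 meets the second set on minute 59 to minute 63.
minute 105 to minute 184 meets the second set on minute 105 to minute 121, minute 159 to minute 183.
minute 208 to minute 246: no overlap with the second set.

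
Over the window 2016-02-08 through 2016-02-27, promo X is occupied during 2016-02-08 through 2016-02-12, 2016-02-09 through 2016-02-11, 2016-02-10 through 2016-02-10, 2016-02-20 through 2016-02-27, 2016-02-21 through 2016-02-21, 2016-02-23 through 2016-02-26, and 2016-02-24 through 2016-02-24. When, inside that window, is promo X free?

After merging, the occupied span is 2016-02-08 through 2016-02-12, 2016-02-20 through 2016-02-27.
Gaps within 2016-02-08 through 2016-02-27: 2016-02-13 through 2016-02-19.

2016-02-13 through 2016-02-19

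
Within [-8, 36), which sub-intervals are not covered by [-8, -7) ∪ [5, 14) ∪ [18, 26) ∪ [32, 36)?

Covered (merged): [-8, -7), [5, 14), [18, 26), [32, 36).
Uncovered inside [-8, 36): [-7, 5), [14, 18), [26, 32).

[-7, 5) ∪ [14, 18) ∪ [26, 32)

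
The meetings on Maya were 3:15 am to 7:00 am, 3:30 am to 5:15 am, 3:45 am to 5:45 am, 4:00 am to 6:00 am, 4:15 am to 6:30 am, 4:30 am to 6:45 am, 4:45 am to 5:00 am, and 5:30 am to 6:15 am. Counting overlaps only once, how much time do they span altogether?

Merged: 3:15 am–7:00 am.
Length: 3 h 45 min.

3 h 45 min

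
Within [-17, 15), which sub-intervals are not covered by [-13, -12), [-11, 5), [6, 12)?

Covered (merged): [-13, -12), [-11, 5), [6, 12).
Complement within [-17, 15): [-17, -13), [-12, -11), [5, 6), [12, 15).

[-17, -13) ∪ [-12, -11) ∪ [5, 6) ∪ [12, 15)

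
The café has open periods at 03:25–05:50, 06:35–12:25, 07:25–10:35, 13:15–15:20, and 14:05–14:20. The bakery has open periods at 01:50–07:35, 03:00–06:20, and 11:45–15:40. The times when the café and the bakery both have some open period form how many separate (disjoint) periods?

4

A, merged: 03:25–05:50, 06:35–12:25, 13:15–15:20.
B, merged: 01:50–07:35, 11:45–15:40.
A ∩ B = 03:25–05:50, 06:35–07:35, 11:45–12:25, 13:15–15:20.
That is 4 disjoint pieces.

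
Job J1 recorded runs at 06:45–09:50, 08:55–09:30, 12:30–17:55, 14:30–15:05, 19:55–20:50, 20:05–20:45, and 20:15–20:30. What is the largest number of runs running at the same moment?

3

At 20:15, 3 of the intervals are simultaneously active.
No point has more.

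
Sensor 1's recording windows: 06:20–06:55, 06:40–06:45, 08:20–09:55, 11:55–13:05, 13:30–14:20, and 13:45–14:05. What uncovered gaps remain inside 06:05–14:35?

06:05-06:20, 06:55-08:20, 09:55-11:55, 13:05-13:30, 14:20-14:35

Covered (merged): 06:20-06:55, 08:20-09:55, 11:55-13:05, 13:30-14:20.
Complement within 06:05-14:35: 06:05-06:20, 06:55-08:20, 09:55-11:55, 13:05-13:30, 14:20-14:35.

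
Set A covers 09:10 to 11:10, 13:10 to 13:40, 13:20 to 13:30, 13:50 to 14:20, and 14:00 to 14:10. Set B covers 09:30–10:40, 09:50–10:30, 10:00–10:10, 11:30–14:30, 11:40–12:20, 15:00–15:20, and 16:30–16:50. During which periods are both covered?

A, merged: 09:10-11:10, 13:10-13:40, 13:50-14:20.
B, merged: 09:30-10:40, 11:30-14:30, 15:00-15:20, 16:30-16:50.
09:10-11:10 meets the second set on 09:30-10:40.
13:10-13:40 meets the second set on 13:10-13:40.
13:50-14:20 meets the second set on 13:50-14:20.

09:30-10:40, 13:10-13:40, 13:50-14:20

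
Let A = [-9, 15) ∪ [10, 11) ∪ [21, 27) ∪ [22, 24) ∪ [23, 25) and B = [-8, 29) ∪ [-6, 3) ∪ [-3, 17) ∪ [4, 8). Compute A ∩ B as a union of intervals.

First set merges to [-9, 15), [21, 27).
Second set merges to [-8, 29).
[-9, 15) meets the second set on [-8, 15).
[21, 27) meets the second set on [21, 27).

[-8, 15) ∪ [21, 27)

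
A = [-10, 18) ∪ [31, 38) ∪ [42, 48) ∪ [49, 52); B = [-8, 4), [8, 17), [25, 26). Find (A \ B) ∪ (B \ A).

[-10, -8) ∪ [4, 8) ∪ [17, 18) ∪ [25, 26) ∪ [31, 38) ∪ [42, 48) ∪ [49, 52)

Only in the first: [-10, -8), [4, 8), [17, 18), [31, 38), [42, 48), [49, 52).
Only in the second: [25, 26).
Together these are the periods covered by exactly one.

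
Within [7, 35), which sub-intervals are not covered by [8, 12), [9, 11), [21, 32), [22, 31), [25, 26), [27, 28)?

[7, 8) ∪ [12, 21) ∪ [32, 35)

Covered (merged): [8, 12), [21, 32).
Gaps within [7, 35): [7, 8), [12, 21), [32, 35).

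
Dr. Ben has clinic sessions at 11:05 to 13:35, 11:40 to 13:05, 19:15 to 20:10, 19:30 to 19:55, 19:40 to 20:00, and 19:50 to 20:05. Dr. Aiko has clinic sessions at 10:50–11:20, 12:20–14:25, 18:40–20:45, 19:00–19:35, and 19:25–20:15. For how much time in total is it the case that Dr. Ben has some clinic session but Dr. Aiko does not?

A, merged: 11:05–13:35, 19:15–20:10.
B, merged: 10:50–11:20, 12:20–14:25, 18:40–20:45.
A \ B = 11:20–12:20.
Total: 1 h.

1 h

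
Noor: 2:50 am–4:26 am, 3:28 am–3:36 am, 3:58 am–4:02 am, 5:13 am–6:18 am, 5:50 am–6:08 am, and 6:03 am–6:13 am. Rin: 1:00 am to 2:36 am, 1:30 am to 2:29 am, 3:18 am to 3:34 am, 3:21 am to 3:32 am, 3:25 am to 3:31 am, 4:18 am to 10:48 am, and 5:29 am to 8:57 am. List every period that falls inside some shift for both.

3:18 am–3:34 am, 4:18 am–4:26 am, 5:13 am–6:18 am

First set merges to 2:50 am–4:26 am, 5:13 am–6:18 am.
Second set merges to 1:00 am–2:36 am, 3:18 am–3:34 am, 4:18 am–10:48 am.
2:50 am–4:26 am overlaps B on 3:18 am–3:34 am, 4:18 am–4:26 am.
5:13 am–6:18 am overlaps B on 5:13 am–6:18 am.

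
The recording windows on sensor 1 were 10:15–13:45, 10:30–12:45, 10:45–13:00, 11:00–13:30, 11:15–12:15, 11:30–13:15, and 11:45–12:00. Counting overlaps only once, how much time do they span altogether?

3 h 30 min

Merged: 10:15–13:45.
Length: 3 h 30 min.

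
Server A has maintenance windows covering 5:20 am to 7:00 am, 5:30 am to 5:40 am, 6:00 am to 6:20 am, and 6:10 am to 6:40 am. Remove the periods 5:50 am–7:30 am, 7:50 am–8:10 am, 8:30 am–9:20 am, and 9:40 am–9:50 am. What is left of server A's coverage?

A, merged: 5:20 am–7:00 am.
5:20 am–7:00 am minus B → 5:20 am–5:50 am.

5:20 am–5:50 am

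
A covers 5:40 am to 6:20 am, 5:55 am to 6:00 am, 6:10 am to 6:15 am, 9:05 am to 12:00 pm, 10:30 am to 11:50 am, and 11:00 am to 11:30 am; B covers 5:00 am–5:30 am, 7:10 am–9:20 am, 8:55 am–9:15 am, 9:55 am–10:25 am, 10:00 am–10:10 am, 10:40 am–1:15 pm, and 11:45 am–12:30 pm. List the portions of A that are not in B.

First set merges to 5:40 am–6:20 am, 9:05 am–12:00 pm.
Second set merges to 5:00 am–5:30 am, 7:10 am–9:20 am, 9:55 am–10:25 am, 10:40 am–1:15 pm.
5:40 am–6:20 am: nothing removed.
9:05 am–12:00 pm \ B = 9:20 am–9:55 am, 10:25 am–10:40 am.

5:40 am–6:20 am, 9:20 am–9:55 am, 10:25 am–10:40 am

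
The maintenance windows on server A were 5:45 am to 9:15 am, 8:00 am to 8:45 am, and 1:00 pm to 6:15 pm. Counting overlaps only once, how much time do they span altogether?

8 h 45 min

Merged: 5:45 am–9:15 am, 1:00 pm–6:15 pm.
Lengths: 3 h 30 min + 5 h 15 min = 8 h 45 min.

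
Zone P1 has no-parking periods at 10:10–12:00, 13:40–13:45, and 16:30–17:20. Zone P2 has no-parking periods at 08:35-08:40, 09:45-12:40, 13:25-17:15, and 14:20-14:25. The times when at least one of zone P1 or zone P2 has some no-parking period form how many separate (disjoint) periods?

3

B, merged: 08:35–08:40, 09:45–12:40, 13:25–17:15.
A ∪ B = 08:35–08:40, 09:45–12:40, 13:25–17:20.
That is 3 disjoint pieces.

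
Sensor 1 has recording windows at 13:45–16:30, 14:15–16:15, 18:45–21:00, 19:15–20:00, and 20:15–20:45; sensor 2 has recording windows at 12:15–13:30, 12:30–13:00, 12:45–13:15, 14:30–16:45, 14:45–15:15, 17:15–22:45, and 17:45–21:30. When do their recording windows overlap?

Merge the first list: 13:45–16:30, 18:45–21:00.
Merge the second list: 12:15–13:30, 14:30–16:45, 17:15–22:45.
13:45–16:30 meets the second set on 14:30–16:30.
18:45–21:00 meets the second set on 18:45–21:00.

14:30–16:30, 18:45–21:00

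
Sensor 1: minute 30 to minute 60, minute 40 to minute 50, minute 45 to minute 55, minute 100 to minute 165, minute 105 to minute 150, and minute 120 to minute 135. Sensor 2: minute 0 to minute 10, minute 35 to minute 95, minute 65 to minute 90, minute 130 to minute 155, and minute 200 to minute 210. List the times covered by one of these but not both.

First set merges to minute 30 to minute 60, minute 100 to minute 165.
Second set merges to minute 0 to minute 10, minute 35 to minute 95, minute 130 to minute 155, minute 200 to minute 210.
A but not B: minute 30 to minute 35, minute 100 to minute 130, minute 155 to minute 165.
B but not A: minute 0 to minute 10, minute 60 to minute 95, minute 200 to minute 210.
Combining gives A △ B.

minute 0 to minute 10, minute 30 to minute 35, minute 60 to minute 95, minute 100 to minute 130, minute 155 to minute 165, minute 200 to minute 210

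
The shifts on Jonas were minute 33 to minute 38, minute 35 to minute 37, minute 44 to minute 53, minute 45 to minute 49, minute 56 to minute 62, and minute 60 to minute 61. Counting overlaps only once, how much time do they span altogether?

Merged: minute 33 to minute 38, minute 44 to minute 53, minute 56 to minute 62.
Lengths: 5 minutes + 9 minutes + 6 minutes = 20 minutes.

20 minutes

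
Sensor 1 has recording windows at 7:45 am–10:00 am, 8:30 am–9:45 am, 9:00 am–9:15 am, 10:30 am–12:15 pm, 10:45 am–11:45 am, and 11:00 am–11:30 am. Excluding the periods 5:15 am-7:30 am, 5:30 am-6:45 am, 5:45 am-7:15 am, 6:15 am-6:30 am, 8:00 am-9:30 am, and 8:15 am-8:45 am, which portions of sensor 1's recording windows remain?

7:45 am–8:00 am, 9:30 am–10:00 am, 10:30 am–12:15 pm

Merge the first list: 7:45 am–10:00 am, 10:30 am–12:15 pm.
Merge the second list: 5:15 am–7:30 am, 8:00 am–9:30 am.
7:45 am–10:00 am minus B → 7:45 am–8:00 am, 9:30 am–10:00 am.
10:30 am–12:15 pm: no B overlap → unchanged.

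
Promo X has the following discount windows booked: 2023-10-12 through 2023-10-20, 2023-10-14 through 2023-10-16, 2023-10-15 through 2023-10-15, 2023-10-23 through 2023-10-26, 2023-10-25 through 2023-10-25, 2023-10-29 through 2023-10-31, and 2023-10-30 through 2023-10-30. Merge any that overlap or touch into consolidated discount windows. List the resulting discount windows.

2023-10-14 through 2023-10-16 overlaps/touches 2023-10-12 through 2023-10-20 → extend to 2023-10-12 through 2023-10-20.
2023-10-15 through 2023-10-15 overlaps/touches 2023-10-12 through 2023-10-20 → extend to 2023-10-12 through 2023-10-20.
2023-10-23 through 2023-10-26 is disjoint → start new block.
2023-10-25 through 2023-10-25 overlaps/touches 2023-10-23 through 2023-10-26 → extend to 2023-10-23 through 2023-10-26.
2023-10-29 through 2023-10-31 is disjoint → start new block.
2023-10-30 through 2023-10-30 overlaps/touches 2023-10-29 through 2023-10-31 → extend to 2023-10-29 through 2023-10-31.

2023-10-12 through 2023-10-20, 2023-10-23 through 2023-10-26, 2023-10-29 through 2023-10-31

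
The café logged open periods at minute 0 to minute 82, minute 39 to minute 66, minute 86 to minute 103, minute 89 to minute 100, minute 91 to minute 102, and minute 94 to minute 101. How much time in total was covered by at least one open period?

Merged: minute 0 to minute 82, minute 86 to minute 103.
Lengths: 82 minutes + 17 minutes = 99 minutes.

99 minutes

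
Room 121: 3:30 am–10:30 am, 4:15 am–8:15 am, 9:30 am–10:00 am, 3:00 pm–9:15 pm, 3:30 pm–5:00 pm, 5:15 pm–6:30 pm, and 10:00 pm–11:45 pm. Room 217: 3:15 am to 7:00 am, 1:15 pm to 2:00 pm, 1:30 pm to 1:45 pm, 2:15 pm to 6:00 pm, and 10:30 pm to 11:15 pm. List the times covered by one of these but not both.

3:15 am–3:30 am, 7:00 am–10:30 am, 1:15 pm–2:00 pm, 2:15 pm–3:00 pm, 6:00 pm–9:15 pm, 10:00 pm–10:30 pm, 11:15 pm–11:45 pm

A, merged: 3:30 am–10:30 am, 3:00 pm–9:15 pm, 10:00 pm–11:45 pm.
B, merged: 3:15 am–7:00 am, 1:15 pm–2:00 pm, 2:15 pm–6:00 pm, 10:30 pm–11:15 pm.
A \ B = 7:00 am–10:30 am, 6:00 pm–9:15 pm, 10:00 pm–10:30 pm, 11:15 pm–11:45 pm.
B \ A = 3:15 am–3:30 am, 1:15 pm–2:00 pm, 2:15 pm–3:00 pm.
Union of the two gives the symmetric difference.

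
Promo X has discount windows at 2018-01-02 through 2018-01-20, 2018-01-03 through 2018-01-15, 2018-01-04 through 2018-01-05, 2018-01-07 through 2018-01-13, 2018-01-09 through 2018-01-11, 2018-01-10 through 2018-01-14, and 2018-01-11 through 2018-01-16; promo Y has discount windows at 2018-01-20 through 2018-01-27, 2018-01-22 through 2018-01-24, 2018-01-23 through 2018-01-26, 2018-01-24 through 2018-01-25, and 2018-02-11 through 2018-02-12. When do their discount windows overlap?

2018-01-20 through 2018-01-20

First set merges to 2018-01-02 through 2018-01-20.
Second set merges to 2018-01-20 through 2018-01-27, 2018-02-11 through 2018-02-12.
2018-01-02 through 2018-01-20 ∩ B → 2018-01-20 through 2018-01-20.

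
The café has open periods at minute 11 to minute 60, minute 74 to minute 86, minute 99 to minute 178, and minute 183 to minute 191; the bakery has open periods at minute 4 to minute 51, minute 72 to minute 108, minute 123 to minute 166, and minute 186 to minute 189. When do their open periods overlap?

minute 11 to minute 51, minute 74 to minute 86, minute 99 to minute 108, minute 123 to minute 166, minute 186 to minute 189

minute 11 to minute 60 ∩ B → minute 11 to minute 51.
minute 74 to minute 86 ∩ B → minute 74 to minute 86.
minute 99 to minute 178 ∩ B → minute 99 to minute 108, minute 123 to minute 166.
minute 183 to minute 191 ∩ B → minute 186 to minute 189.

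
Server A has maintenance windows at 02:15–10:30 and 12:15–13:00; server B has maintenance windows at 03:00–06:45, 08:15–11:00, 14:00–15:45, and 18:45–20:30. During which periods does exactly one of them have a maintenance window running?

02:15-03:00, 06:45-08:15, 10:30-11:00, 12:15-13:00, 14:00-15:45, 18:45-20:30

Only in the first: 02:15-03:00, 06:45-08:15, 12:15-13:00.
Only in the second: 10:30-11:00, 14:00-15:45, 18:45-20:30.
Together these are the periods covered by exactly one.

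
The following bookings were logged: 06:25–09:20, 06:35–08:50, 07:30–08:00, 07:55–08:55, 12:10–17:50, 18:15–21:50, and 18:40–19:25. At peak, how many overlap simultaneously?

4

Sweep endpoints in order; track running count of active intervals.
Peak of 4 reached at 07:55.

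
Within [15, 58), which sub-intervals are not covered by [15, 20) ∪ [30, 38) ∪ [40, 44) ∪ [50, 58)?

Covered (merged): [15, 20), [30, 38), [40, 44), [50, 58).
Complement within [15, 58): [20, 30), [38, 40), [44, 50).

[20, 30) ∪ [38, 40) ∪ [44, 50)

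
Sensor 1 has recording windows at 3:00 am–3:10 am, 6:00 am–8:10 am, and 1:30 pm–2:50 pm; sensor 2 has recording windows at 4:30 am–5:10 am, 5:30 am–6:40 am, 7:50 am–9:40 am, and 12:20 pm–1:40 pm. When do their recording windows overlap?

6:00 am–6:40 am, 7:50 am–8:10 am, 1:30 pm–1:40 pm

3:00 am–3:10 am: no overlap with the second set.
6:00 am–8:10 am meets the second set on 6:00 am–6:40 am, 7:50 am–8:10 am.
1:30 pm–2:50 pm meets the second set on 1:30 pm–1:40 pm.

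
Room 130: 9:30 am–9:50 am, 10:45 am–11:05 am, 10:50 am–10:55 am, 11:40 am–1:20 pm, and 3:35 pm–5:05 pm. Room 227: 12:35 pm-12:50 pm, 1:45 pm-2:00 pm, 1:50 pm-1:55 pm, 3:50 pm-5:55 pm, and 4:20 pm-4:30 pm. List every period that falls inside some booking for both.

12:35 pm-12:50 pm, 3:50 pm-5:05 pm

A, merged: 9:30 am-9:50 am, 10:45 am-11:05 am, 11:40 am-1:20 pm, 3:35 pm-5:05 pm.
B, merged: 12:35 pm-12:50 pm, 1:45 pm-2:00 pm, 3:50 pm-5:55 pm.
9:30 am-9:50 am falls entirely outside B.
10:45 am-11:05 am falls entirely outside B.
11:40 am-1:20 pm overlaps B on 12:35 pm-12:50 pm.
3:35 pm-5:05 pm overlaps B on 3:50 pm-5:05 pm.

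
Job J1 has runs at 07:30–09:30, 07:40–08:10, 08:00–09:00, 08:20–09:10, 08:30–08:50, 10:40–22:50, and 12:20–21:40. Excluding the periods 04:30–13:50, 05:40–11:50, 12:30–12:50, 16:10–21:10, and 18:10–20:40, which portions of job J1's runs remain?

A, merged: 07:30-09:30, 10:40-22:50.
B, merged: 04:30-13:50, 16:10-21:10.
07:30-09:30 lies entirely inside B → drops out.
10:40-22:50 with B removed leaves 13:50-16:10, 21:10-22:50.

13:50-16:10, 21:10-22:50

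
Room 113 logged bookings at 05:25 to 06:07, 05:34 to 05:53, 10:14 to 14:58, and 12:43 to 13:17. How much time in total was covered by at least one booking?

5 h 26 min

Merged: 05:25-06:07, 10:14-14:58.
Lengths: 42 min + 4 h 44 min = 5 h 26 min.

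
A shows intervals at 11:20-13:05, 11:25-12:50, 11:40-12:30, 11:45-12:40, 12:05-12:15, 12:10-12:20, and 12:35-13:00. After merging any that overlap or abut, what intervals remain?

11:20–13:05

11:25–12:50 overlaps/touches 11:20–13:05 → extend to 11:20–13:05.
11:40–12:30 overlaps/touches 11:20–13:05 → extend to 11:20–13:05.
11:45–12:40 overlaps/touches 11:20–13:05 → extend to 11:20–13:05.
12:05–12:15 overlaps/touches 11:20–13:05 → extend to 11:20–13:05.
12:10–12:20 overlaps/touches 11:20–13:05 → extend to 11:20–13:05.
12:35–13:00 overlaps/touches 11:20–13:05 → extend to 11:20–13:05.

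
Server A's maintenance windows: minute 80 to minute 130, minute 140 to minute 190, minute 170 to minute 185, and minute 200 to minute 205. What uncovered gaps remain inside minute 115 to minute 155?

minute 130 to minute 140

The merged coverage is minute 80 to minute 130, minute 140 to minute 190, minute 200 to minute 205.
Complement within minute 115 to minute 155: minute 130 to minute 140.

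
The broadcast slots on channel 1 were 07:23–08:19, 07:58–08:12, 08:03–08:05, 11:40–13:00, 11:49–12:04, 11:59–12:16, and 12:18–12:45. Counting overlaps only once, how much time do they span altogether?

Merged: 07:23-08:19, 11:40-13:00.
Lengths: 56 min + 1 h 20 min = 2 h 16 min.

2 h 16 min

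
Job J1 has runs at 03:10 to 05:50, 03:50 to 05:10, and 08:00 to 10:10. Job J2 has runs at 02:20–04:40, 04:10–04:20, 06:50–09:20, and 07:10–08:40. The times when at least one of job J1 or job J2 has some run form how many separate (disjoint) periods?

2

A, merged: 03:10–05:50, 08:00–10:10.
B, merged: 02:20–04:40, 06:50–09:20.
A ∪ B = 02:20–05:50, 06:50–10:10.
That is 2 disjoint pieces.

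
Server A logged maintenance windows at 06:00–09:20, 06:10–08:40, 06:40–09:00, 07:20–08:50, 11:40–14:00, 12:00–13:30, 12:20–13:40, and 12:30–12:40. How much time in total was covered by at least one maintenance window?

5 h 40 min

Merged: 06:00-09:20, 11:40-14:00.
Lengths: 3 h 20 min + 2 h 20 min = 5 h 40 min.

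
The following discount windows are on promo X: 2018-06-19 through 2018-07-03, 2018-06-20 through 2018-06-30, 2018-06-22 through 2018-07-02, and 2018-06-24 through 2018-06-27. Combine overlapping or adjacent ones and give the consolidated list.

2018-06-20 through 2018-06-30 overlaps/touches 2018-06-19 through 2018-07-03 → extend to 2018-06-19 through 2018-07-03.
2018-06-22 through 2018-07-02 overlaps/touches 2018-06-19 through 2018-07-03 → extend to 2018-06-19 through 2018-07-03.
2018-06-24 through 2018-06-27 overlaps/touches 2018-06-19 through 2018-07-03 → extend to 2018-06-19 through 2018-07-03.

2018-06-19 through 2018-07-03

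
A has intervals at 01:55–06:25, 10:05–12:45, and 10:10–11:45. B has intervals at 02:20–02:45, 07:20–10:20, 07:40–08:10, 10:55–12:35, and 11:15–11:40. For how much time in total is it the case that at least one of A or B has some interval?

Merge the first list: 01:55–06:25, 10:05–12:45.
Merge the second list: 02:20–02:45, 07:20–10:20, 10:55–12:35.
A ∪ B = 01:55–06:25, 07:20–12:45.
Total: 4 h 30 min + 5 h 25 min = 9 h 55 min.

9 h 55 min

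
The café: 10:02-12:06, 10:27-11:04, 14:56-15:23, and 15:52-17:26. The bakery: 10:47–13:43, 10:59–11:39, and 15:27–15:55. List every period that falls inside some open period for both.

First set merges to 10:02-12:06, 14:56-15:23, 15:52-17:26.
Second set merges to 10:47-13:43, 15:27-15:55.
10:02-12:06 overlaps B on 10:47-12:06.
14:56-15:23 falls entirely outside B.
15:52-17:26 overlaps B on 15:52-15:55.

10:47-12:06, 15:52-15:55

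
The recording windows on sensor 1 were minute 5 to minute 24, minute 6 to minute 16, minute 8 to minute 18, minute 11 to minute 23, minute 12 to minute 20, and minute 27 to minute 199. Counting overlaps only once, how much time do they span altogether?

191 minutes

Merged: minute 5 to minute 24, minute 27 to minute 199.
Lengths: 19 minutes + 172 minutes = 191 minutes.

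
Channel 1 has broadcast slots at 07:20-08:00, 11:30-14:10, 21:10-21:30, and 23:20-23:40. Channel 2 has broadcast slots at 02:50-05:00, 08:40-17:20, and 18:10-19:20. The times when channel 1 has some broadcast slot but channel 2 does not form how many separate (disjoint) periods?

A \ B = 07:20–08:00, 21:10–21:30, 23:20–23:40.
That is 3 disjoint pieces.

3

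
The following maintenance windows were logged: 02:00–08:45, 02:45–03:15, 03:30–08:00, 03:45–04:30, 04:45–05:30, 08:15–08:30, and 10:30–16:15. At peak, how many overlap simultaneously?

Sweep endpoints in order; track running count of active intervals.
Peak of 3 reached at 03:45.

3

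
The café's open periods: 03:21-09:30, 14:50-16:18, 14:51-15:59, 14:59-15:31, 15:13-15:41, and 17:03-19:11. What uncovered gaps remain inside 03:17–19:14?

03:17-03:21, 09:30-14:50, 16:18-17:03, 19:11-19:14

Covered (merged): 03:21-09:30, 14:50-16:18, 17:03-19:11.
Gaps within 03:17-19:14: 03:17-03:21, 09:30-14:50, 16:18-17:03, 19:11-19:14.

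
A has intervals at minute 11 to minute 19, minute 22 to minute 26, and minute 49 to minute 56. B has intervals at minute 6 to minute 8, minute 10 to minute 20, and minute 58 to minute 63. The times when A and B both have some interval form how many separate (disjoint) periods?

1

A ∩ B = minute 11 to minute 19.
That is 1 disjoint piece.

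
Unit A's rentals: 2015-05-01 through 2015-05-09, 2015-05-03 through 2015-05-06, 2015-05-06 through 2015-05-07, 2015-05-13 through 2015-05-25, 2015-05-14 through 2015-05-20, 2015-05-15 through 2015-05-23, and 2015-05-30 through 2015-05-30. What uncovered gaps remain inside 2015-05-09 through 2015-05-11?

After merging, the occupied span is 2015-05-01 through 2015-05-09, 2015-05-13 through 2015-05-25, 2015-05-30 through 2015-05-30.
Complement within 2015-05-09 through 2015-05-11: 2015-05-10 through 2015-05-11.

2015-05-10 through 2015-05-11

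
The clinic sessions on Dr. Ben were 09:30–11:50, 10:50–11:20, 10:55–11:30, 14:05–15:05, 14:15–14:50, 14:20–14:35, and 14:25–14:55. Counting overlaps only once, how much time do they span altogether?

3 h 20 min

Merged: 09:30–11:50, 14:05–15:05.
Lengths: 2 h 20 min + 1 h = 3 h 20 min.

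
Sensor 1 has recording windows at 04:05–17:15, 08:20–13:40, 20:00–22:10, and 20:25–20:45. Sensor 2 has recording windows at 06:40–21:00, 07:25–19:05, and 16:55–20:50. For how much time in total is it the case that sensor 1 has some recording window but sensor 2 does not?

First set merges to 04:05–17:15, 20:00–22:10.
Second set merges to 06:40–21:00.
A \ B = 04:05–06:40, 21:00–22:10.
Total: 2 h 35 min + 1 h 10 min = 3 h 45 min.

3 h 45 min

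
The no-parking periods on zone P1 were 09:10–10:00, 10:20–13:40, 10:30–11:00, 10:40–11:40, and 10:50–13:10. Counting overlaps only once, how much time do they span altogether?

4 h 10 min

Merged: 09:10–10:00, 10:20–13:40.
Lengths: 50 min + 3 h 20 min = 4 h 10 min.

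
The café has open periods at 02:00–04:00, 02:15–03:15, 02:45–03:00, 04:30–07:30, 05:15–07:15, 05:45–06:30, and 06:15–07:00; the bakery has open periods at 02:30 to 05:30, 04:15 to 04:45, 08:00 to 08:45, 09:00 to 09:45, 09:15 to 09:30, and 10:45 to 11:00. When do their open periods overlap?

02:30–04:00, 04:30–05:30

First set merges to 02:00–04:00, 04:30–07:30.
Second set merges to 02:30–05:30, 08:00–08:45, 09:00–09:45, 10:45–11:00.
02:00–04:00 overlaps B on 02:30–04:00.
04:30–07:30 overlaps B on 04:30–05:30.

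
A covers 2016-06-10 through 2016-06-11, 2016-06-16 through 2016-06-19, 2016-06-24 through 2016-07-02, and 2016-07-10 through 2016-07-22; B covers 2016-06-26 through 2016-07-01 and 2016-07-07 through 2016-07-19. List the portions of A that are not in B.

2016-06-10 through 2016-06-11: nothing removed.
2016-06-16 through 2016-06-19: nothing removed.
2016-06-24 through 2016-07-02 \ B = 2016-06-24 through 2016-06-25, 2016-07-02 through 2016-07-02.
2016-07-10 through 2016-07-22 \ B = 2016-07-20 through 2016-07-22.

2016-06-10 through 2016-06-11, 2016-06-16 through 2016-06-19, 2016-06-24 through 2016-06-25, 2016-07-02 through 2016-07-02, 2016-07-20 through 2016-07-22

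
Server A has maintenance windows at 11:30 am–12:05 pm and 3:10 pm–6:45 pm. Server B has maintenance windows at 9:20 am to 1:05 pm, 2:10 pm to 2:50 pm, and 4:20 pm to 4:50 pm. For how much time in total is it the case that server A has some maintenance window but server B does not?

A \ B = 3:10 pm-4:20 pm, 4:50 pm-6:45 pm.
Total: 1 h 10 min + 1 h 55 min = 3 h 5 min.

3 h 5 min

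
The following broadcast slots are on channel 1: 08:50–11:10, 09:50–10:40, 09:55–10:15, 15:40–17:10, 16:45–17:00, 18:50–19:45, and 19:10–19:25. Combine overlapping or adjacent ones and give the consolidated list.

09:50–10:40 overlaps/touches 08:50–11:10 → extend to 08:50–11:10.
09:55–10:15 overlaps/touches 08:50–11:10 → extend to 08:50–11:10.
15:40–17:10 is disjoint → start new block.
16:45–17:00 overlaps/touches 15:40–17:10 → extend to 15:40–17:10.
18:50–19:45 is disjoint → start new block.
19:10–19:25 overlaps/touches 18:50–19:45 → extend to 18:50–19:45.

08:50–11:10, 15:40–17:10, 18:50–19:45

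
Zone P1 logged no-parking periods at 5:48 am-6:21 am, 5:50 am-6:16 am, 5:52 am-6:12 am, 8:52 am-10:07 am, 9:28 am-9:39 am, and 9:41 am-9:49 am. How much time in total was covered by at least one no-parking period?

Merged: 5:48 am–6:21 am, 8:52 am–10:07 am.
Lengths: 33 min + 1 h 15 min = 1 h 48 min.

1 h 48 min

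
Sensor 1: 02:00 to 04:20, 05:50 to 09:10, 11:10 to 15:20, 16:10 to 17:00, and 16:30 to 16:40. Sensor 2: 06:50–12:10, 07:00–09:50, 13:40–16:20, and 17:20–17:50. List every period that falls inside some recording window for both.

06:50-09:10, 11:10-12:10, 13:40-15:20, 16:10-16:20

A, merged: 02:00-04:20, 05:50-09:10, 11:10-15:20, 16:10-17:00.
B, merged: 06:50-12:10, 13:40-16:20, 17:20-17:50.
02:00-04:20 falls entirely outside B.
05:50-09:10 overlaps B on 06:50-09:10.
11:10-15:20 overlaps B on 11:10-12:10, 13:40-15:20.
16:10-17:00 overlaps B on 16:10-16:20.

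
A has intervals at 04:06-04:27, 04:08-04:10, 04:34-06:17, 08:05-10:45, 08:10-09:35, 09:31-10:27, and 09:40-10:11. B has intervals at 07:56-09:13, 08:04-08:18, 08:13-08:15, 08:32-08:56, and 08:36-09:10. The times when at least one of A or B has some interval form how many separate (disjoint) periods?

First set merges to 04:06-04:27, 04:34-06:17, 08:05-10:45.
Second set merges to 07:56-09:13.
A ∪ B = 04:06-04:27, 04:34-06:17, 07:56-10:45.
That is 3 disjoint pieces.

3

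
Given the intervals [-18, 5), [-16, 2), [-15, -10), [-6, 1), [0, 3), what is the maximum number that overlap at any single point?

Sweep endpoints in order; track running count of active intervals.
Peak of 4 reached at 0.

4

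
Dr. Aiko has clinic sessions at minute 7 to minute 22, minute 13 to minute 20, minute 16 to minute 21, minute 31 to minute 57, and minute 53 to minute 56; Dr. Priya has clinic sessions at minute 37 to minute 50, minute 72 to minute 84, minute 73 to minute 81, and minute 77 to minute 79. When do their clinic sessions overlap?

minute 37 to minute 50

First set merges to minute 7 to minute 22, minute 31 to minute 57.
Second set merges to minute 37 to minute 50, minute 72 to minute 84.
minute 7 to minute 22 meets no B interval.
minute 31 to minute 57 ∩ B → minute 37 to minute 50.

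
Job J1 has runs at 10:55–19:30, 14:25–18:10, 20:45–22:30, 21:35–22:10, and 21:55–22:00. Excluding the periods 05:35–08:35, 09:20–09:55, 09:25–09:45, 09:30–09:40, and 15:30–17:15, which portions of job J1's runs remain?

10:55–15:30, 17:15–19:30, 20:45–22:30

Merge the first list: 10:55–19:30, 20:45–22:30.
Merge the second list: 05:35–08:35, 09:20–09:55, 15:30–17:15.
10:55–19:30 \ B = 10:55–15:30, 17:15–19:30.
20:45–22:30: nothing removed.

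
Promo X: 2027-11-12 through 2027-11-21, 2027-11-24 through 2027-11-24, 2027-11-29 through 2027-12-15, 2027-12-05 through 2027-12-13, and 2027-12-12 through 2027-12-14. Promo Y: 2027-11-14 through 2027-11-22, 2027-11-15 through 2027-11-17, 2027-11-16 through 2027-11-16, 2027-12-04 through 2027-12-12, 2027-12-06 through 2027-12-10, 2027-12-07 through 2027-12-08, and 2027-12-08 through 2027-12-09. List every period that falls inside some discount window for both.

2027-11-14 through 2027-11-21, 2027-12-04 through 2027-12-12

Merge the first list: 2027-11-12 through 2027-11-21, 2027-11-24 through 2027-11-24, 2027-11-29 through 2027-12-15.
Merge the second list: 2027-11-14 through 2027-11-22, 2027-12-04 through 2027-12-12.
2027-11-12 through 2027-11-21 overlaps B on 2027-11-14 through 2027-11-21.
2027-11-24 through 2027-11-24 falls entirely outside B.
2027-11-29 through 2027-12-15 overlaps B on 2027-12-04 through 2027-12-12.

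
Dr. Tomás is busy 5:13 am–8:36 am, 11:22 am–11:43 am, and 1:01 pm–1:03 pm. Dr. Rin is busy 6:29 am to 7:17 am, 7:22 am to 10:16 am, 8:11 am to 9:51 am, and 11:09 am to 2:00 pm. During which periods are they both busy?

B, merged: 6:29 am–7:17 am, 7:22 am–10:16 am, 11:09 am–2:00 pm.
5:13 am–8:36 am overlaps B on 6:29 am–7:17 am, 7:22 am–8:36 am.
11:22 am–11:43 am overlaps B on 11:22 am–11:43 am.
1:01 pm–1:03 pm overlaps B on 1:01 pm–1:03 pm.

6:29 am–7:17 am, 7:22 am–8:36 am, 11:22 am–11:43 am, 1:01 pm–1:03 pm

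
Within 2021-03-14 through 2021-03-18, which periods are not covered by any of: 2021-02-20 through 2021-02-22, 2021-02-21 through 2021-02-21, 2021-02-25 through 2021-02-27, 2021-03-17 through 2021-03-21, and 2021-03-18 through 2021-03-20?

2021-03-14 through 2021-03-16

The merged coverage is 2021-02-20 through 2021-02-22, 2021-02-25 through 2021-02-27, 2021-03-17 through 2021-03-21.
Gaps within 2021-03-14 through 2021-03-18: 2021-03-14 through 2021-03-16.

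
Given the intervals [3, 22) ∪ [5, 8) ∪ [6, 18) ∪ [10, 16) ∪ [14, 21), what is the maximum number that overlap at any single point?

4

Walk the sorted start/end points keeping a running depth.
The depth first hits 4 at 14.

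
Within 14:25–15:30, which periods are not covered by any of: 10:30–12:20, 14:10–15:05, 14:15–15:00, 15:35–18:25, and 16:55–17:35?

The merged coverage is 10:30–12:20, 14:10–15:05, 15:35–18:25.
Complement within 14:25–15:30: 15:05–15:30.

15:05–15:30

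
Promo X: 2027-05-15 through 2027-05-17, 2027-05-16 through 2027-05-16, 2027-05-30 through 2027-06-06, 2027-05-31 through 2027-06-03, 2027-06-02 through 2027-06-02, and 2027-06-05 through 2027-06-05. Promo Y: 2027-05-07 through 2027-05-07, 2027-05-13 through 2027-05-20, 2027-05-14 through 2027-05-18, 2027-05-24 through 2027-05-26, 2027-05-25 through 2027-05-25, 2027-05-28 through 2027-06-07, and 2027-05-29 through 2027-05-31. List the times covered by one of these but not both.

2027-05-07 through 2027-05-07, 2027-05-13 through 2027-05-14, 2027-05-18 through 2027-05-20, 2027-05-24 through 2027-05-26, 2027-05-28 through 2027-05-29, 2027-06-07 through 2027-06-07

Merge the first list: 2027-05-15 through 2027-05-17, 2027-05-30 through 2027-06-06.
Merge the second list: 2027-05-07 through 2027-05-07, 2027-05-13 through 2027-05-20, 2027-05-24 through 2027-05-26, 2027-05-28 through 2027-06-07.
A but not B: none.
B but not A: 2027-05-07 through 2027-05-07, 2027-05-13 through 2027-05-14, 2027-05-18 through 2027-05-20, 2027-05-24 through 2027-05-26, 2027-05-28 through 2027-05-29, 2027-06-07 through 2027-06-07.
Combining gives A △ B.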